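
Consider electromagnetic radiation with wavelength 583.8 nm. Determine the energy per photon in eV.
2.1237 eV

Using E = hf = hc/λ:

E = hc/λ = (6.626×10⁻³⁴ J·s)(3×10⁸ m/s) / (583.8×10⁻⁹ m)
E = 2.1237 eV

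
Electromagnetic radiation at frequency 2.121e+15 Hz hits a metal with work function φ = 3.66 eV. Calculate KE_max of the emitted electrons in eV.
5.1118 eV

Using Einstein's photoelectric equation: KE_max = hf - φ

First, calculate the photon energy:
E_photon = hf = (6.626×10⁻³⁴ J·s)(2.121e+15 Hz)
E_photon = 8.7718 eV

Then, the maximum kinetic energy:
KE_max = E_photon - φ = 8.7718 eV - 3.66 eV = 5.1118 eV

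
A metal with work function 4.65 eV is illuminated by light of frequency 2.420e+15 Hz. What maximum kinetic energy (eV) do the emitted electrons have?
5.3583 eV

Using Einstein's photoelectric equation: KE_max = hf - φ

First, calculate the photon energy:
E_photon = hf = (6.626×10⁻³⁴ J·s)(2.420e+15 Hz)
E_photon = 10.0083 eV

Then, the maximum kinetic energy:
KE_max = E_photon - φ = 10.0083 eV - 4.65 eV = 5.3583 eV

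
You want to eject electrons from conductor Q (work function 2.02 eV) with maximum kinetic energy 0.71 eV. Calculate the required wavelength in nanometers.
454.15 nm

From Einstein's equation: KE_max = hc/λ - φ

Rearranging for λ:
hc/λ = KE_max + φ
λ = hc/(KE_max + φ)

Required photon energy:
E_photon = KE_max + φ = 0.71 + 2.02 = 2.73 eV

Required wavelength:
λ = hc/E_photon = (6.626×10⁻³⁴)(3×10⁸) / (2.73 × 1.602×10⁻¹⁹)
λ = 454.15 nm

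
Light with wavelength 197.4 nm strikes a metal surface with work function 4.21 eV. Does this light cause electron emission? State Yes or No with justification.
Yes

For photoemission, the photon energy must exceed the work function.

Photon energy: E = hc/λ = 6.2809 eV
Work function: φ = 4.21 eV

Since E_photon (6.2809 eV) > φ (4.21 eV), photoemission WILL occur.
The threshold wavelength is λ₀ = hc/φ = 294.5 nm.
Since 197.4 nm < 294.5 nm, the light has sufficient energy.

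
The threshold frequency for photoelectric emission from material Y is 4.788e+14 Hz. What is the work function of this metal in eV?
1.98 eV

At the threshold frequency, photon energy equals work function:
φ = hf₀

Calculating:
φ = (6.626×10⁻³⁴ J·s)(4.788e+14 Hz)
φ = 1.98 eV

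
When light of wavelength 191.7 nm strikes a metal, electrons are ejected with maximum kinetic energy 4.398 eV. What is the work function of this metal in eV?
2.07 eV

From Einstein's photoelectric equation: KE_max = hf - φ = hc/λ - φ

Rearranging for φ:
φ = hc/λ - KE_max

Calculate photon energy:
E_photon = hc/λ = 6.4676 eV

Therefore:
φ = 6.4676 - 4.398 = 2.07 eV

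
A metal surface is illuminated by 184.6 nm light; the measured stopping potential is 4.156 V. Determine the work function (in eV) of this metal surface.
2.56 eV

The stopping potential gives the maximum kinetic energy: KE_max = eV_s = 4.156 eV

From Einstein's photoelectric equation: KE_max = hc/λ - φ
Rearranging: φ = hc/λ - KE_max

Calculate photon energy:
E_photon = hc/λ = (6.626×10⁻³⁴ J·s)(3×10⁸ m/s) / (184.6×10⁻⁹ m) = 6.7164 eV

Therefore:
φ = 6.7164 - 4.156 = 2.56 eV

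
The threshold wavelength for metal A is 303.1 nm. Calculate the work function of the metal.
4.09 eV

At the threshold wavelength, photon energy equals work function:
φ = hc/λ₀

Calculating:
φ = (6.626×10⁻³⁴ J·s)(3×10⁸ m/s) / (303.1×10⁻⁹ m)
φ = 4.09 eV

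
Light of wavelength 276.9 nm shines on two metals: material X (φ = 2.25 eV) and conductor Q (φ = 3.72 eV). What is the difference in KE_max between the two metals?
1.4700 eV

Using KE_max = hc/λ - φ for each metal:

Photon energy: E = hc/λ = 4.4776 eV

For material X (φ₁ = 2.25 eV):
KE₁ = E - φ₁ = 4.4776 - 2.25 = 2.2276 eV

For conductor Q (φ₂ = 3.72 eV):
KE₂ = E - φ₂ = 4.4776 - 3.72 = 0.7576 eV

Difference:
ΔKE = KE₁ - KE₂ = 2.2276 - 0.7576 = 1.4700 eV

Note: The difference equals the difference in work functions: 3.72 - 2.25 = 1.47 eV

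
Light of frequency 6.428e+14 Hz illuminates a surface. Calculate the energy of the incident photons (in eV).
2.6584 eV

Using E = hf:

E = hf = (6.626×10⁻³⁴ J·s)(6.428e+14 Hz)
E = 2.6584 eV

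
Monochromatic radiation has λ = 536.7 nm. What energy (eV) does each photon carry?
2.3101 eV

Using E = hf = hc/λ:

E = hc/λ = (6.626×10⁻³⁴ J·s)(3×10⁸ m/s) / (536.7×10⁻⁹ m)
E = 2.3101 eV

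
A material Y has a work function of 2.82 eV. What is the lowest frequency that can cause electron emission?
6.8187e+14 Hz

The threshold frequency is when the photon energy equals the work function:
hf₀ = φ

Solving for f₀:
f₀ = φ/h = (2.82 eV × 1.602×10⁻¹⁹ J/eV) / (6.626×10⁻³⁴ J·s)
f₀ = 6.8187e+14 Hz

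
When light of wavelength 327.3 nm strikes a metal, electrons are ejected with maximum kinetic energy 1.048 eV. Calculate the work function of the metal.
2.74 eV

From Einstein's photoelectric equation: KE_max = hf - φ = hc/λ - φ

Rearranging for φ:
φ = hc/λ - KE_max

Calculate photon energy:
E_photon = hc/λ = 3.7881 eV

Therefore:
φ = 3.7881 - 1.048 = 2.74 eV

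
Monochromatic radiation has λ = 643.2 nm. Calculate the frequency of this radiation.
4.6610e+14 Hz

Using the wave equation: c = fλ

Solving for frequency:
f = c/λ = (3×10⁸ m/s) / (643.2×10⁻⁹ m)
f = 4.6610e+14 Hz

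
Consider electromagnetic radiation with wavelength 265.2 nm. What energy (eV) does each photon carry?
4.6751 eV

Using E = hf = hc/λ:

E = hc/λ = (6.626×10⁻³⁴ J·s)(3×10⁸ m/s) / (265.2×10⁻⁹ m)
E = 4.6751 eV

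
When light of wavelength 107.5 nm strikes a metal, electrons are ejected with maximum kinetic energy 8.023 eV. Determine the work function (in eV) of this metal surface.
3.51 eV

From Einstein's photoelectric equation: KE_max = hf - φ = hc/λ - φ

Rearranging for φ:
φ = hc/λ - KE_max

Calculate photon energy:
E_photon = hc/λ = 11.5334 eV

Therefore:
φ = 11.5334 - 8.023 = 3.51 eV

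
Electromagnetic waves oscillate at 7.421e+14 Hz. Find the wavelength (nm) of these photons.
403.98 nm

Using the wave equation: c = fλ

Solving for wavelength:
λ = c/f = (3×10⁸ m/s) / (7.421e+14 Hz)
λ = 403.98 nm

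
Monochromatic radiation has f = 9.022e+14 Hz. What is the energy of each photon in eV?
3.7312 eV

Using E = hf:

E = hf = (6.626×10⁻³⁴ J·s)(9.022e+14 Hz)
E = 3.7312 eV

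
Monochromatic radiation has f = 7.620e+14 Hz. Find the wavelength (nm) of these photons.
393.43 nm

Using the wave equation: c = fλ

Solving for wavelength:
λ = c/f = (3×10⁸ m/s) / (7.620e+14 Hz)
λ = 393.43 nm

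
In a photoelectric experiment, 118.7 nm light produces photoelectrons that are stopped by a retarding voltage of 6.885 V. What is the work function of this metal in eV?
3.56 eV

The stopping potential gives the maximum kinetic energy: KE_max = eV_s = 6.885 eV

From Einstein's photoelectric equation: KE_max = hc/λ - φ
Rearranging: φ = hc/λ - KE_max

Calculate photon energy:
E_photon = hc/λ = (6.626×10⁻³⁴ J·s)(3×10⁸ m/s) / (118.7×10⁻⁹ m) = 10.4452 eV

Therefore:
φ = 10.4452 - 6.885 = 3.56 eV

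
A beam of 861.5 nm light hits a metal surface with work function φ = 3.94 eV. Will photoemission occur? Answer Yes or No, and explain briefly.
No

For photoemission, the photon energy must exceed the work function.

Photon energy: E = hc/λ = 1.4392 eV
Work function: φ = 3.94 eV

Since E_photon (1.4392 eV) < φ (3.94 eV), photoemission will NOT occur.
The threshold wavelength is λ₀ = hc/φ = 314.7 nm.
Since 861.5 nm > 314.7 nm, the photons lack sufficient energy.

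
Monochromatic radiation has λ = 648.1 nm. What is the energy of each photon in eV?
1.9130 eV

Using E = hf = hc/λ:

E = hc/λ = (6.626×10⁻³⁴ J·s)(3×10⁸ m/s) / (648.1×10⁻⁹ m)
E = 1.9130 eV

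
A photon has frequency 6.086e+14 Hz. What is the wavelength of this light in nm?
492.59 nm

Using the wave equation: c = fλ

Solving for wavelength:
λ = c/f = (3×10⁸ m/s) / (6.086e+14 Hz)
λ = 492.59 nm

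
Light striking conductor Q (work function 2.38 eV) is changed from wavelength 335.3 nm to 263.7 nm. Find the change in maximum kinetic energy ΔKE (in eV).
1.0040 eV

Using Einstein's equation: KE_max = hc/λ - φ

For λ₁ = 335.3 nm:
KE₁ = hc/λ₁ - φ = 3.6977 - 2.38 = 1.3177 eV

For λ₂ = 263.7 nm:
KE₂ = hc/λ₂ - φ = 4.7017 - 2.38 = 2.3217 eV

Change in KE:
ΔKE = KE₂ - KE₁ = 2.3217 - 1.3177 = 1.0040 eV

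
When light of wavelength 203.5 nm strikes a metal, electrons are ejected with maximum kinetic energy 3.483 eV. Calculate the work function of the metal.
2.61 eV

From Einstein's photoelectric equation: KE_max = hf - φ = hc/λ - φ

Rearranging for φ:
φ = hc/λ - KE_max

Calculate photon energy:
E_photon = hc/λ = 6.0926 eV

Therefore:
φ = 6.0926 - 3.483 = 2.61 eV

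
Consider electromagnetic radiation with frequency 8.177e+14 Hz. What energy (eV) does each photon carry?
3.3817 eV

Using E = hf:

E = hf = (6.626×10⁻³⁴ J·s)(8.177e+14 Hz)
E = 3.3817 eV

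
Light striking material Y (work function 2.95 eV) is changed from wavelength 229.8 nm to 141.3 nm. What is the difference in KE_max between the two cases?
3.3792 eV

Using Einstein's equation: KE_max = hc/λ - φ

For λ₁ = 229.8 nm:
KE₁ = hc/λ₁ - φ = 5.3953 - 2.95 = 2.4453 eV

For λ₂ = 141.3 nm:
KE₂ = hc/λ₂ - φ = 8.7745 - 2.95 = 5.8245 eV

Change in KE:
ΔKE = KE₂ - KE₁ = 5.8245 - 2.4453 = 3.3792 eV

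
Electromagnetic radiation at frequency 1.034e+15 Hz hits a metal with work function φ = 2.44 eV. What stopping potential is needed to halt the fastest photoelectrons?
1.8363 V

The stopping potential V_s satisfies: eV_s = KE_max

First, find KE_max using Einstein's equation:
E_photon = hf = (6.626×10⁻³⁴ J·s)(1.034e+15 Hz) = 4.2763 eV
KE_max = E_photon - φ = 4.2763 - 2.44 = 1.8363 eV

Since eV_s = KE_max:
V_s = KE_max/e = 1.8363 V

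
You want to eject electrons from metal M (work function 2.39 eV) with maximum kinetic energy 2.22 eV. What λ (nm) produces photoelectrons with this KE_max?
268.95 nm

From Einstein's equation: KE_max = hc/λ - φ

Rearranging for λ:
hc/λ = KE_max + φ
λ = hc/(KE_max + φ)

Required photon energy:
E_photon = KE_max + φ = 2.22 + 2.39 = 4.61 eV

Required wavelength:
λ = hc/E_photon = (6.626×10⁻³⁴)(3×10⁸) / (4.61 × 1.602×10⁻¹⁹)
λ = 268.95 nm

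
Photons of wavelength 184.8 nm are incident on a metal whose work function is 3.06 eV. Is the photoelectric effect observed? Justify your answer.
Yes

For photoemission, the photon energy must exceed the work function.

Photon energy: E = hc/λ = 6.7091 eV
Work function: φ = 3.06 eV

Since E_photon (6.7091 eV) > φ (3.06 eV), photoemission WILL occur.
The threshold wavelength is λ₀ = hc/φ = 405.2 nm.
Since 184.8 nm < 405.2 nm, the light has sufficient energy.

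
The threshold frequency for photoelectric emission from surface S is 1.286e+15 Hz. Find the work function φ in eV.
5.32 eV

At the threshold frequency, photon energy equals work function:
φ = hf₀

Calculating:
φ = (6.626×10⁻³⁴ J·s)(1.286e+15 Hz)
φ = 5.32 eV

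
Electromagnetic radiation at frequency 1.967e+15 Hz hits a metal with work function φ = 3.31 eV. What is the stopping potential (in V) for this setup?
4.8249 V

The stopping potential V_s satisfies: eV_s = KE_max

First, find KE_max using Einstein's equation:
E_photon = hf = (6.626×10⁻³⁴ J·s)(1.967e+15 Hz) = 8.1349 eV
KE_max = E_photon - φ = 8.1349 - 3.31 = 4.8249 eV

Since eV_s = KE_max:
V_s = KE_max/e = 4.8249 V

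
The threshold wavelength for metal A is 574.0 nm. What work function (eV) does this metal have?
2.16 eV

At the threshold wavelength, photon energy equals work function:
φ = hc/λ₀

Calculating:
φ = (6.626×10⁻³⁴ J·s)(3×10⁸ m/s) / (574.0×10⁻⁹ m)
φ = 2.16 eV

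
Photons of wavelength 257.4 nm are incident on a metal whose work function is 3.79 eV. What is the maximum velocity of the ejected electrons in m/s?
6.0099e+05 m/s

First, find the maximum kinetic energy:
E_photon = hc/λ = 4.8168 eV
KE_max = E_photon - φ = 4.8168 - 3.79 = 1.0268 eV

Convert to Joules: KE_max = 1.0268 × 1.602×10⁻¹⁹ J = 1.6451e-19 J

Then use KE = ½mv² to find velocity:
v = √(2·KE/m) = √(2 × 1.6451e-19 J / 9.109e-31 kg)
v = 6.0099e+05 m/s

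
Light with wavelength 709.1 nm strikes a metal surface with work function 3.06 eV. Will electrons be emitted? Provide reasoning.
No

For photoemission, the photon energy must exceed the work function.

Photon energy: E = hc/λ = 1.7485 eV
Work function: φ = 3.06 eV

Since E_photon (1.7485 eV) < φ (3.06 eV), photoemission will NOT occur.
The threshold wavelength is λ₀ = hc/φ = 405.2 nm.
Since 709.1 nm > 405.2 nm, the photons lack sufficient energy.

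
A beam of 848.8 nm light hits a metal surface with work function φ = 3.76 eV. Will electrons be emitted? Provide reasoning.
No

For photoemission, the photon energy must exceed the work function.

Photon energy: E = hc/λ = 1.4607 eV
Work function: φ = 3.76 eV

Since E_photon (1.4607 eV) < φ (3.76 eV), photoemission will NOT occur.
The threshold wavelength is λ₀ = hc/φ = 329.7 nm.
Since 848.8 nm > 329.7 nm, the photons lack sufficient energy.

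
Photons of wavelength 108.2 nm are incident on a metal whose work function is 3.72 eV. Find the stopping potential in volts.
7.7388 V

The stopping potential V_s satisfies: eV_s = KE_max

First, find KE_max using Einstein's equation:
E_photon = hc/λ = 11.4588 eV
KE_max = E_photon - φ = 11.4588 - 3.72 = 7.7388 eV

Since eV_s = KE_max:
V_s = KE_max/e = 7.7388 V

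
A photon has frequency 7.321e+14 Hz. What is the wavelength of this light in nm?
409.50 nm

Using the wave equation: c = fλ

Solving for wavelength:
λ = c/f = (3×10⁸ m/s) / (7.321e+14 Hz)
λ = 409.50 nm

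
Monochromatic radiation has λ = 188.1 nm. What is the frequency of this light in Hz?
1.5938e+15 Hz

Using the wave equation: c = fλ

Solving for frequency:
f = c/λ = (3×10⁸ m/s) / (188.1×10⁻⁹ m)
f = 1.5938e+15 Hz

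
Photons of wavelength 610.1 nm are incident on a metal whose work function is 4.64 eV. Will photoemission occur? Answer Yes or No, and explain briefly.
No

For photoemission, the photon energy must exceed the work function.

Photon energy: E = hc/λ = 2.0322 eV
Work function: φ = 4.64 eV

Since E_photon (2.0322 eV) < φ (4.64 eV), photoemission will NOT occur.
The threshold wavelength is λ₀ = hc/φ = 267.2 nm.
Since 610.1 nm > 267.2 nm, the photons lack sufficient energy.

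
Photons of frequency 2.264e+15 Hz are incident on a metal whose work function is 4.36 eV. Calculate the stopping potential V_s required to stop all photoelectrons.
5.0032 V

The stopping potential V_s satisfies: eV_s = KE_max

First, find KE_max using Einstein's equation:
E_photon = hf = (6.626×10⁻³⁴ J·s)(2.264e+15 Hz) = 9.3632 eV
KE_max = E_photon - φ = 9.3632 - 4.36 = 5.0032 eV

Since eV_s = KE_max:
V_s = KE_max/e = 5.0032 V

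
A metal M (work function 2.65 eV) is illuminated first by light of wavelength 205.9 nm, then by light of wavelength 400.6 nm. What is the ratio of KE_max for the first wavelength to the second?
7.5772

Using Einstein's equation: KE_max = hc/λ - φ

For λ₁ = 205.9 nm:
E₁ = hc/λ₁ = 6.0216 eV
KE₁ = E₁ - φ = 6.0216 - 2.65 = 3.3716 eV

For λ₂ = 400.6 nm:
E₂ = hc/λ₂ = 3.0950 eV
KE₂ = E₂ - φ = 3.0950 - 2.65 = 0.4450 eV

Ratio: KE₁/KE₂ = 3.3716/0.4450 = 7.5772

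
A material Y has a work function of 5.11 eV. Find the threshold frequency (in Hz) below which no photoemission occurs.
1.2356e+15 Hz

The threshold frequency is when the photon energy equals the work function:
hf₀ = φ

Solving for f₀:
f₀ = φ/h = (5.11 eV × 1.602×10⁻¹⁹ J/eV) / (6.626×10⁻³⁴ J·s)
f₀ = 1.2356e+15 Hz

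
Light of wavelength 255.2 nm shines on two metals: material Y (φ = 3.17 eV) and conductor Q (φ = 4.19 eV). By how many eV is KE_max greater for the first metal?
1.0200 eV

Using KE_max = hc/λ - φ for each metal:

Photon energy: E = hc/λ = 4.8583 eV

For material Y (φ₁ = 3.17 eV):
KE₁ = E - φ₁ = 4.8583 - 3.17 = 1.6883 eV

For conductor Q (φ₂ = 4.19 eV):
KE₂ = E - φ₂ = 4.8583 - 4.19 = 0.6683 eV

Difference:
ΔKE = KE₁ - KE₂ = 1.6883 - 0.6683 = 1.0200 eV

Note: The difference equals the difference in work functions: 4.19 - 3.17 = 1.02 eV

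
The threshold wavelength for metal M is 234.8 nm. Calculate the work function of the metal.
5.28 eV

At the threshold wavelength, photon energy equals work function:
φ = hc/λ₀

Calculating:
φ = (6.626×10⁻³⁴ J·s)(3×10⁸ m/s) / (234.8×10⁻⁹ m)
φ = 5.28 eV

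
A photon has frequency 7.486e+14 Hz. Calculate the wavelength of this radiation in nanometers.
400.47 nm

Using the wave equation: c = fλ

Solving for wavelength:
λ = c/f = (3×10⁸ m/s) / (7.486e+14 Hz)
λ = 400.47 nm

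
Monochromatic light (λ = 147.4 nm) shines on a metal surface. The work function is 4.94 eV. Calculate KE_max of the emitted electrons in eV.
3.4714 eV

Using Einstein's photoelectric equation: KE_max = hf - φ = hc/λ - φ

First, calculate the photon energy:
E_photon = hc/λ = (6.626×10⁻³⁴ J·s)(3×10⁸ m/s) / (147.4×10⁻⁹ m)
E_photon = 8.4114 eV

Then, the maximum kinetic energy:
KE_max = E_photon - φ = 8.4114 eV - 4.94 eV = 3.4714 eV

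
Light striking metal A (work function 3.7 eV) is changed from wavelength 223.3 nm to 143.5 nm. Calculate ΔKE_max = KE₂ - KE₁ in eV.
3.0877 eV

Using Einstein's equation: KE_max = hc/λ - φ

For λ₁ = 223.3 nm:
KE₁ = hc/λ₁ - φ = 5.5524 - 3.7 = 1.8524 eV

For λ₂ = 143.5 nm:
KE₂ = hc/λ₂ - φ = 8.6400 - 3.7 = 4.9400 eV

Change in KE:
ΔKE = KE₂ - KE₁ = 4.9400 - 1.8524 = 3.0877 eV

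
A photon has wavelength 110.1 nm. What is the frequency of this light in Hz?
2.7229e+15 Hz

Using the wave equation: c = fλ

Solving for frequency:
f = c/λ = (3×10⁸ m/s) / (110.1×10⁻⁹ m)
f = 2.7229e+15 Hz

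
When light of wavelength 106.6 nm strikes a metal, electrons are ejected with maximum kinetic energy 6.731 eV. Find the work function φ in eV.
4.90 eV

From Einstein's photoelectric equation: KE_max = hf - φ = hc/λ - φ

Rearranging for φ:
φ = hc/λ - KE_max

Calculate photon energy:
E_photon = hc/λ = 11.6308 eV

Therefore:
φ = 11.6308 - 6.731 = 4.90 eV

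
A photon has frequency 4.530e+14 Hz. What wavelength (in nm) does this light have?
661.79 nm

Using the wave equation: c = fλ

Solving for wavelength:
λ = c/f = (3×10⁸ m/s) / (4.530e+14 Hz)
λ = 661.79 nm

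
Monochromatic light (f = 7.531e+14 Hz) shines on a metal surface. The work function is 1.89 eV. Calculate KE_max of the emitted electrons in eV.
1.2246 eV

Using Einstein's photoelectric equation: KE_max = hf - φ

First, calculate the photon energy:
E_photon = hf = (6.626×10⁻³⁴ J·s)(7.531e+14 Hz)
E_photon = 3.1146 eV

Then, the maximum kinetic energy:
KE_max = E_photon - φ = 3.1146 eV - 1.89 eV = 1.2246 eV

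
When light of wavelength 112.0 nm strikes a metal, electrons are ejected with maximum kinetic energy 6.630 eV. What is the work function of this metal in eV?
4.44 eV

From Einstein's photoelectric equation: KE_max = hf - φ = hc/λ - φ

Rearranging for φ:
φ = hc/λ - KE_max

Calculate photon energy:
E_photon = hc/λ = 11.0700 eV

Therefore:
φ = 11.0700 - 6.630 = 4.44 eV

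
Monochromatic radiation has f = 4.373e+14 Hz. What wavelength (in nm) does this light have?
685.55 nm

Using the wave equation: c = fλ

Solving for wavelength:
λ = c/f = (3×10⁸ m/s) / (4.373e+14 Hz)
λ = 685.55 nm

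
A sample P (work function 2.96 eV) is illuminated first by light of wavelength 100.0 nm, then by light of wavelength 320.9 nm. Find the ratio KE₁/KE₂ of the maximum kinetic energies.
10.4449

Using Einstein's equation: KE_max = hc/λ - φ

For λ₁ = 100.0 nm:
E₁ = hc/λ₁ = 12.3984 eV
KE₁ = E₁ - φ = 12.3984 - 2.96 = 9.4384 eV

For λ₂ = 320.9 nm:
E₂ = hc/λ₂ = 3.8636 eV
KE₂ = E₂ - φ = 3.8636 - 2.96 = 0.9036 eV

Ratio: KE₁/KE₂ = 9.4384/0.9036 = 10.4449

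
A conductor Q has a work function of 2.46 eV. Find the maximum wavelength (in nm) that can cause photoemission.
504.00 nm

The threshold wavelength is when the photon energy equals the work function:
hc/λ₀ = φ

Solving for λ₀:
λ₀ = hc/φ = (6.626×10⁻³⁴ J·s)(3×10⁸ m/s) / (2.46 eV × 1.602×10⁻¹⁹ J/eV)
λ₀ = 504.00 nm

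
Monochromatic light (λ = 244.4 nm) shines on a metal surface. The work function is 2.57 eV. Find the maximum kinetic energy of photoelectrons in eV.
2.5030 eV

Using Einstein's photoelectric equation: KE_max = hf - φ = hc/λ - φ

First, calculate the photon energy:
E_photon = hc/λ = (6.626×10⁻³⁴ J·s)(3×10⁸ m/s) / (244.4×10⁻⁹ m)
E_photon = 5.0730 eV

Then, the maximum kinetic energy:
KE_max = E_photon - φ = 5.0730 eV - 2.57 eV = 2.5030 eV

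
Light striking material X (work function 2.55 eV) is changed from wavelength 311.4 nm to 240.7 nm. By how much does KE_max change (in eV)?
1.1695 eV

Using Einstein's equation: KE_max = hc/λ - φ

For λ₁ = 311.4 nm:
KE₁ = hc/λ₁ - φ = 3.9815 - 2.55 = 1.4315 eV

For λ₂ = 240.7 nm:
KE₂ = hc/λ₂ - φ = 5.1510 - 2.55 = 2.6010 eV

Change in KE:
ΔKE = KE₂ - KE₁ = 2.6010 - 1.4315 = 1.1695 eV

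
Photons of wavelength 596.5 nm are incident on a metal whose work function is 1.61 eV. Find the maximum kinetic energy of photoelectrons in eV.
0.4685 eV

Using Einstein's photoelectric equation: KE_max = hf - φ = hc/λ - φ

First, calculate the photon energy:
E_photon = hc/λ = (6.626×10⁻³⁴ J·s)(3×10⁸ m/s) / (596.5×10⁻⁹ m)
E_photon = 2.0785 eV

Then, the maximum kinetic energy:
KE_max = E_photon - φ = 2.0785 eV - 1.61 eV = 0.4685 eV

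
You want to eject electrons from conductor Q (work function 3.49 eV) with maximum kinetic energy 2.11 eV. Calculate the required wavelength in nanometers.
221.40 nm

From Einstein's equation: KE_max = hc/λ - φ

Rearranging for λ:
hc/λ = KE_max + φ
λ = hc/(KE_max + φ)

Required photon energy:
E_photon = KE_max + φ = 2.11 + 3.49 = 5.60 eV

Required wavelength:
λ = hc/E_photon = (6.626×10⁻³⁴)(3×10⁸) / (5.60 × 1.602×10⁻¹⁹)
λ = 221.40 nm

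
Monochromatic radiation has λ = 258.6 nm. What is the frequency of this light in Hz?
1.1593e+15 Hz

Using the wave equation: c = fλ

Solving for frequency:
f = c/λ = (3×10⁸ m/s) / (258.6×10⁻⁹ m)
f = 1.1593e+15 Hz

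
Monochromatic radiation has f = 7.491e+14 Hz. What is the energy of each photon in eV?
3.0980 eV

Using E = hf:

E = hf = (6.626×10⁻³⁴ J·s)(7.491e+14 Hz)
E = 3.0980 eV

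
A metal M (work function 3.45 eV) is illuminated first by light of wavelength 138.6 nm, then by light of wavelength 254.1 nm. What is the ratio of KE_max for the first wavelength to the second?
3.8447

Using Einstein's equation: KE_max = hc/λ - φ

For λ₁ = 138.6 nm:
E₁ = hc/λ₁ = 8.9455 eV
KE₁ = E₁ - φ = 8.9455 - 3.45 = 5.4955 eV

For λ₂ = 254.1 nm:
E₂ = hc/λ₂ = 4.8793 eV
KE₂ = E₂ - φ = 4.8793 - 3.45 = 1.4293 eV

Ratio: KE₁/KE₂ = 5.4955/1.4293 = 3.8447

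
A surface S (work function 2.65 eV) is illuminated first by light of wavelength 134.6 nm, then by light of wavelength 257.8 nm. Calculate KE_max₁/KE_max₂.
3.0386

Using Einstein's equation: KE_max = hc/λ - φ

For λ₁ = 134.6 nm:
E₁ = hc/λ₁ = 9.2113 eV
KE₁ = E₁ - φ = 9.2113 - 2.65 = 6.5613 eV

For λ₂ = 257.8 nm:
E₂ = hc/λ₂ = 4.8093 eV
KE₂ = E₂ - φ = 4.8093 - 2.65 = 2.1593 eV

Ratio: KE₁/KE₂ = 6.5613/2.1593 = 3.0386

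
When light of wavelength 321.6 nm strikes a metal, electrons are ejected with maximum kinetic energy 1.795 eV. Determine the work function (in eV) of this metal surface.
2.06 eV

From Einstein's photoelectric equation: KE_max = hf - φ = hc/λ - φ

Rearranging for φ:
φ = hc/λ - KE_max

Calculate photon energy:
E_photon = hc/λ = 3.8552 eV

Therefore:
φ = 3.8552 - 1.795 = 2.06 eV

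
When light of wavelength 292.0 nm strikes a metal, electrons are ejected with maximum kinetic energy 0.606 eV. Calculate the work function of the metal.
3.64 eV

From Einstein's photoelectric equation: KE_max = hf - φ = hc/λ - φ

Rearranging for φ:
φ = hc/λ - KE_max

Calculate photon energy:
E_photon = hc/λ = 4.2460 eV

Therefore:
φ = 4.2460 - 0.606 = 3.64 eV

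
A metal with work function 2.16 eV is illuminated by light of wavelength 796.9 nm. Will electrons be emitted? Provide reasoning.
No

For photoemission, the photon energy must exceed the work function.

Photon energy: E = hc/λ = 1.5558 eV
Work function: φ = 2.16 eV

Since E_photon (1.5558 eV) < φ (2.16 eV), photoemission will NOT occur.
The threshold wavelength is λ₀ = hc/φ = 574.0 nm.
Since 796.9 nm > 574.0 nm, the photons lack sufficient energy.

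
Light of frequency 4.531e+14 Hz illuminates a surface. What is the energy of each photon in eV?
1.8739 eV

Using E = hf:

E = hf = (6.626×10⁻³⁴ J·s)(4.531e+14 Hz)
E = 1.8739 eV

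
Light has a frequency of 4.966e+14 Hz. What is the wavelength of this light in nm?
603.69 nm

Using the wave equation: c = fλ

Solving for wavelength:
λ = c/f = (3×10⁸ m/s) / (4.966e+14 Hz)
λ = 603.69 nm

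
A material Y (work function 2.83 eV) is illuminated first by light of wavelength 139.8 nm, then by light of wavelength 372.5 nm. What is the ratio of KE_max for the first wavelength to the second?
12.1153

Using Einstein's equation: KE_max = hc/λ - φ

For λ₁ = 139.8 nm:
E₁ = hc/λ₁ = 8.8687 eV
KE₁ = E₁ - φ = 8.8687 - 2.83 = 6.0387 eV

For λ₂ = 372.5 nm:
E₂ = hc/λ₂ = 3.3284 eV
KE₂ = E₂ - φ = 3.3284 - 2.83 = 0.4984 eV

Ratio: KE₁/KE₂ = 6.0387/0.4984 = 12.1153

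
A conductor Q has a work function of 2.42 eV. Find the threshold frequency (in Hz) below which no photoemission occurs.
5.8515e+14 Hz

The threshold frequency is when the photon energy equals the work function:
hf₀ = φ

Solving for f₀:
f₀ = φ/h = (2.42 eV × 1.602×10⁻¹⁹ J/eV) / (6.626×10⁻³⁴ J·s)
f₀ = 5.8515e+14 Hz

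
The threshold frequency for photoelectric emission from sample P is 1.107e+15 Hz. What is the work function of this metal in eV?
4.58 eV

At the threshold frequency, photon energy equals work function:
φ = hf₀

Calculating:
φ = (6.626×10⁻³⁴ J·s)(1.107e+15 Hz)
φ = 4.58 eV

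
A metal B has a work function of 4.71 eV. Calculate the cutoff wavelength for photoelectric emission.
263.24 nm

The threshold wavelength is when the photon energy equals the work function:
hc/λ₀ = φ

Solving for λ₀:
λ₀ = hc/φ = (6.626×10⁻³⁴ J·s)(3×10⁸ m/s) / (4.71 eV × 1.602×10⁻¹⁹ J/eV)
λ₀ = 263.24 nm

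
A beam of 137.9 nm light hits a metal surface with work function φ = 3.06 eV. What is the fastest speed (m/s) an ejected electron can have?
1.4444e+06 m/s

First, find the maximum kinetic energy:
E_photon = hc/λ = 8.9909 eV
KE_max = E_photon - φ = 8.9909 - 3.06 = 5.9309 eV

Convert to Joules: KE_max = 5.9309 × 1.602×10⁻¹⁹ J = 9.5023e-19 J

Then use KE = ½mv² to find velocity:
v = √(2·KE/m) = √(2 × 9.5023e-19 J / 9.109e-31 kg)
v = 1.4444e+06 m/s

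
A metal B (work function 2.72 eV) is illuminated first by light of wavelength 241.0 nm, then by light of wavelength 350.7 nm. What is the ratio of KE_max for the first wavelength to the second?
2.9737

Using Einstein's equation: KE_max = hc/λ - φ

For λ₁ = 241.0 nm:
E₁ = hc/λ₁ = 5.1446 eV
KE₁ = E₁ - φ = 5.1446 - 2.72 = 2.4246 eV

For λ₂ = 350.7 nm:
E₂ = hc/λ₂ = 3.5353 eV
KE₂ = E₂ - φ = 3.5353 - 2.72 = 0.8153 eV

Ratio: KE₁/KE₂ = 2.4246/0.8153 = 2.9737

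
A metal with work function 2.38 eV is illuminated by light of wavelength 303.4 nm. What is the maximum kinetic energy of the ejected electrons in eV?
1.7065 eV

Using Einstein's photoelectric equation: KE_max = hf - φ = hc/λ - φ

First, calculate the photon energy:
E_photon = hc/λ = (6.626×10⁻³⁴ J·s)(3×10⁸ m/s) / (303.4×10⁻⁹ m)
E_photon = 4.0865 eV

Then, the maximum kinetic energy:
KE_max = E_photon - φ = 4.0865 eV - 2.38 eV = 1.7065 eV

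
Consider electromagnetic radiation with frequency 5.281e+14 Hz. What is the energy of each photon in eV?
2.1840 eV

Using E = hf:

E = hf = (6.626×10⁻³⁴ J·s)(5.281e+14 Hz)
E = 2.1840 eV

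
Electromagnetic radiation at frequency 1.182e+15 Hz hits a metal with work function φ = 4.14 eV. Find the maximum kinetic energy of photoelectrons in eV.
0.7484 eV

Using Einstein's photoelectric equation: KE_max = hf - φ

First, calculate the photon energy:
E_photon = hf = (6.626×10⁻³⁴ J·s)(1.182e+15 Hz)
E_photon = 4.8884 eV

Then, the maximum kinetic energy:
KE_max = E_photon - φ = 4.8884 eV - 4.14 eV = 0.7484 eV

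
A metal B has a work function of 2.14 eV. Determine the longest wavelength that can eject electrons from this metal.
579.37 nm

The threshold wavelength is when the photon energy equals the work function:
hc/λ₀ = φ

Solving for λ₀:
λ₀ = hc/φ = (6.626×10⁻³⁴ J·s)(3×10⁸ m/s) / (2.14 eV × 1.602×10⁻¹⁹ J/eV)
λ₀ = 579.37 nm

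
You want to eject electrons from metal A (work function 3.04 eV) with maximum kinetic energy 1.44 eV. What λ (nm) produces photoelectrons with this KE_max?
276.75 nm

From Einstein's equation: KE_max = hc/λ - φ

Rearranging for λ:
hc/λ = KE_max + φ
λ = hc/(KE_max + φ)

Required photon energy:
E_photon = KE_max + φ = 1.44 + 3.04 = 4.48 eV

Required wavelength:
λ = hc/E_photon = (6.626×10⁻³⁴)(3×10⁸) / (4.48 × 1.602×10⁻¹⁹)
λ = 276.75 nm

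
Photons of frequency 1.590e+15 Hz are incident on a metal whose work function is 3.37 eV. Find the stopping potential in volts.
3.2057 V

The stopping potential V_s satisfies: eV_s = KE_max

First, find KE_max using Einstein's equation:
E_photon = hf = (6.626×10⁻³⁴ J·s)(1.590e+15 Hz) = 6.5757 eV
KE_max = E_photon - φ = 6.5757 - 3.37 = 3.2057 eV

Since eV_s = KE_max:
V_s = KE_max/e = 3.2057 V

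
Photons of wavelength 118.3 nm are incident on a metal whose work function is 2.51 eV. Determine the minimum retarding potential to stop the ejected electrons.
7.9705 V

The stopping potential V_s satisfies: eV_s = KE_max

First, find KE_max using Einstein's equation:
E_photon = hc/λ = 10.4805 eV
KE_max = E_photon - φ = 10.4805 - 2.51 = 7.9705 eV

Since eV_s = KE_max:
V_s = KE_max/e = 7.9705 V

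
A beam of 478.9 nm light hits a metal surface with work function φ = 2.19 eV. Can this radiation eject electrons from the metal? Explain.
Yes

For photoemission, the photon energy must exceed the work function.

Photon energy: E = hc/λ = 2.5889 eV
Work function: φ = 2.19 eV

Since E_photon (2.5889 eV) > φ (2.19 eV), photoemission WILL occur.
The threshold wavelength is λ₀ = hc/φ = 566.1 nm.
Since 478.9 nm < 566.1 nm, the light has sufficient energy.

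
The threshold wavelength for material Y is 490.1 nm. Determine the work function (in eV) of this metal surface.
2.53 eV

At the threshold wavelength, photon energy equals work function:
φ = hc/λ₀

Calculating:
φ = (6.626×10⁻³⁴ J·s)(3×10⁸ m/s) / (490.1×10⁻⁹ m)
φ = 2.53 eV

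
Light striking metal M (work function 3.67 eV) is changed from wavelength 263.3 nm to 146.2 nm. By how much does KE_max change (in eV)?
3.7716 eV

Using Einstein's equation: KE_max = hc/λ - φ

For λ₁ = 263.3 nm:
KE₁ = hc/λ₁ - φ = 4.7089 - 3.67 = 1.0389 eV

For λ₂ = 146.2 nm:
KE₂ = hc/λ₂ - φ = 8.4805 - 3.67 = 4.8105 eV

Change in KE:
ΔKE = KE₂ - KE₁ = 4.8105 - 1.0389 = 3.7716 eV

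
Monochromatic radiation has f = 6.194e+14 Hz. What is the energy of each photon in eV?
2.5616 eV

Using E = hf:

E = hf = (6.626×10⁻³⁴ J·s)(6.194e+14 Hz)
E = 2.5616 eV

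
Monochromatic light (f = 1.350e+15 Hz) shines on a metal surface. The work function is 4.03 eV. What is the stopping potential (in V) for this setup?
1.5532 V

The stopping potential V_s satisfies: eV_s = KE_max

First, find KE_max using Einstein's equation:
E_photon = hf = (6.626×10⁻³⁴ J·s)(1.350e+15 Hz) = 5.5832 eV
KE_max = E_photon - φ = 5.5832 - 4.03 = 1.5532 eV

Since eV_s = KE_max:
V_s = KE_max/e = 1.5532 V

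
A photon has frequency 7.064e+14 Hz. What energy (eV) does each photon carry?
2.9214 eV

Using E = hf:

E = hf = (6.626×10⁻³⁴ J·s)(7.064e+14 Hz)
E = 2.9214 eV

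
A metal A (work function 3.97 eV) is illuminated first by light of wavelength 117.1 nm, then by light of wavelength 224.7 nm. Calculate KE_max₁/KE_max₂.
4.2758

Using Einstein's equation: KE_max = hc/λ - φ

For λ₁ = 117.1 nm:
E₁ = hc/λ₁ = 10.5879 eV
KE₁ = E₁ - φ = 10.5879 - 3.97 = 6.6179 eV

For λ₂ = 224.7 nm:
E₂ = hc/λ₂ = 5.5178 eV
KE₂ = E₂ - φ = 5.5178 - 3.97 = 1.5478 eV

Ratio: KE₁/KE₂ = 6.6179/1.5478 = 4.2758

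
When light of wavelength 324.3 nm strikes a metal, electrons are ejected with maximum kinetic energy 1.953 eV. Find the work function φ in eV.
1.87 eV

From Einstein's photoelectric equation: KE_max = hf - φ = hc/λ - φ

Rearranging for φ:
φ = hc/λ - KE_max

Calculate photon energy:
E_photon = hc/λ = 3.8231 eV

Therefore:
φ = 3.8231 - 1.953 = 1.87 eV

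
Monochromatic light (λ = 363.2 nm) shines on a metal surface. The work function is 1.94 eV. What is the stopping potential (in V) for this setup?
1.4737 V

The stopping potential V_s satisfies: eV_s = KE_max

First, find KE_max using Einstein's equation:
E_photon = hc/λ = 3.4137 eV
KE_max = E_photon - φ = 3.4137 - 1.94 = 1.4737 eV

Since eV_s = KE_max:
V_s = KE_max/e = 1.4737 V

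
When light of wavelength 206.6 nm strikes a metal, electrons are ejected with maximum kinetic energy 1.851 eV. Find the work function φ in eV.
4.15 eV

From Einstein's photoelectric equation: KE_max = hf - φ = hc/λ - φ

Rearranging for φ:
φ = hc/λ - KE_max

Calculate photon energy:
E_photon = hc/λ = 6.0012 eV

Therefore:
φ = 6.0012 - 1.851 = 4.15 eV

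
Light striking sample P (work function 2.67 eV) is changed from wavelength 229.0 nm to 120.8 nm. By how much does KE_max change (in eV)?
4.8494 eV

Using Einstein's equation: KE_max = hc/λ - φ

For λ₁ = 229.0 nm:
KE₁ = hc/λ₁ - φ = 5.4142 - 2.67 = 2.7442 eV

For λ₂ = 120.8 nm:
KE₂ = hc/λ₂ - φ = 10.2636 - 2.67 = 7.5936 eV

Change in KE:
ΔKE = KE₂ - KE₁ = 7.5936 - 2.7442 = 4.8494 eV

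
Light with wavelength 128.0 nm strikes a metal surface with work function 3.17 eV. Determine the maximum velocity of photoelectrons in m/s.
1.5140e+06 m/s

First, find the maximum kinetic energy:
E_photon = hc/λ = 9.6863 eV
KE_max = E_photon - φ = 9.6863 - 3.17 = 6.5163 eV

Convert to Joules: KE_max = 6.5163 × 1.602×10⁻¹⁹ J = 1.0440e-18 J

Then use KE = ½mv² to find velocity:
v = √(2·KE/m) = √(2 × 1.0440e-18 J / 9.109e-31 kg)
v = 1.5140e+06 m/s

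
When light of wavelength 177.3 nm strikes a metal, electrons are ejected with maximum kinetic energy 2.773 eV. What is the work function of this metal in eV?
4.22 eV

From Einstein's photoelectric equation: KE_max = hf - φ = hc/λ - φ

Rearranging for φ:
φ = hc/λ - KE_max

Calculate photon energy:
E_photon = hc/λ = 6.9929 eV

Therefore:
φ = 6.9929 - 2.773 = 4.22 eV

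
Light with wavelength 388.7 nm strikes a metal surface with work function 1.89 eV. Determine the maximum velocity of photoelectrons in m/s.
6.7616e+05 m/s

First, find the maximum kinetic energy:
E_photon = hc/λ = 3.1897 eV
KE_max = E_photon - φ = 3.1897 - 1.89 = 1.2997 eV

Convert to Joules: KE_max = 1.2997 × 1.602×10⁻¹⁹ J = 2.0824e-19 J

Then use KE = ½mv² to find velocity:
v = √(2·KE/m) = √(2 × 2.0824e-19 J / 9.109e-31 kg)
v = 6.7616e+05 m/s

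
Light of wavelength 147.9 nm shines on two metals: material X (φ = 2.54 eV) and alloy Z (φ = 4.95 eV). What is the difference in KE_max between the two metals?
2.4100 eV

Using KE_max = hc/λ - φ for each metal:

Photon energy: E = hc/λ = 8.3830 eV

For material X (φ₁ = 2.54 eV):
KE₁ = E - φ₁ = 8.3830 - 2.54 = 5.8430 eV

For alloy Z (φ₂ = 4.95 eV):
KE₂ = E - φ₂ = 8.3830 - 4.95 = 3.4330 eV

Difference:
ΔKE = KE₁ - KE₂ = 5.8430 - 3.4330 = 2.4100 eV

Note: The difference equals the difference in work functions: 4.95 - 2.54 = 2.41 eV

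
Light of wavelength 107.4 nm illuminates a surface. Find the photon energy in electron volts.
11.5442 eV

Using E = hf = hc/λ:

E = hc/λ = (6.626×10⁻³⁴ J·s)(3×10⁸ m/s) / (107.4×10⁻⁹ m)
E = 11.5442 eV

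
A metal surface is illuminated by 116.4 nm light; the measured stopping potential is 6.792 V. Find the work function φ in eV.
3.86 eV

The stopping potential gives the maximum kinetic energy: KE_max = eV_s = 6.792 eV

From Einstein's photoelectric equation: KE_max = hc/λ - φ
Rearranging: φ = hc/λ - KE_max

Calculate photon energy:
E_photon = hc/λ = (6.626×10⁻³⁴ J·s)(3×10⁸ m/s) / (116.4×10⁻⁹ m) = 10.6516 eV

Therefore:
φ = 10.6516 - 6.792 = 3.86 eV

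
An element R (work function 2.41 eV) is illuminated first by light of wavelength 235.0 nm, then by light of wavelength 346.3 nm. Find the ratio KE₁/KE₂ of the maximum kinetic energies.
2.4490

Using Einstein's equation: KE_max = hc/λ - φ

For λ₁ = 235.0 nm:
E₁ = hc/λ₁ = 5.2759 eV
KE₁ = E₁ - φ = 5.2759 - 2.41 = 2.8659 eV

For λ₂ = 346.3 nm:
E₂ = hc/λ₂ = 3.5803 eV
KE₂ = E₂ - φ = 3.5803 - 2.41 = 1.1703 eV

Ratio: KE₁/KE₂ = 2.8659/1.1703 = 2.4490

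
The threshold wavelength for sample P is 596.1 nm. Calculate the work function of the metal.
2.08 eV

At the threshold wavelength, photon energy equals work function:
φ = hc/λ₀

Calculating:
φ = (6.626×10⁻³⁴ J·s)(3×10⁸ m/s) / (596.1×10⁻⁹ m)
φ = 2.08 eV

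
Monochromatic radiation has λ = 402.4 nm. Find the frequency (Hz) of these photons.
7.4501e+14 Hz

Using the wave equation: c = fλ

Solving for frequency:
f = c/λ = (3×10⁸ m/s) / (402.4×10⁻⁹ m)
f = 7.4501e+14 Hz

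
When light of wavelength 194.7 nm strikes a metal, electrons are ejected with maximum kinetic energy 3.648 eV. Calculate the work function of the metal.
2.72 eV

From Einstein's photoelectric equation: KE_max = hf - φ = hc/λ - φ

Rearranging for φ:
φ = hc/λ - KE_max

Calculate photon energy:
E_photon = hc/λ = 6.3680 eV

Therefore:
φ = 6.3680 - 3.648 = 2.72 eV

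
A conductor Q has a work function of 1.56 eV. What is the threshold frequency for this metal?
3.7721e+14 Hz

The threshold frequency is when the photon energy equals the work function:
hf₀ = φ

Solving for f₀:
f₀ = φ/h = (1.56 eV × 1.602×10⁻¹⁹ J/eV) / (6.626×10⁻³⁴ J·s)
f₀ = 3.7721e+14 Hz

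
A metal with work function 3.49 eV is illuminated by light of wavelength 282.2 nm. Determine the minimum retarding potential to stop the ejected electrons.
0.9035 V

The stopping potential V_s satisfies: eV_s = KE_max

First, find KE_max using Einstein's equation:
E_photon = hc/λ = 4.3935 eV
KE_max = E_photon - φ = 4.3935 - 3.49 = 0.9035 eV

Since eV_s = KE_max:
V_s = KE_max/e = 0.9035 V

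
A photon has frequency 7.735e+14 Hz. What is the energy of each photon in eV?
3.1989 eV

Using E = hf:

E = hf = (6.626×10⁻³⁴ J·s)(7.735e+14 Hz)
E = 3.1989 eV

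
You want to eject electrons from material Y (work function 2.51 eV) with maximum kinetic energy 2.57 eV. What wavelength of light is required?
244.06 nm

From Einstein's equation: KE_max = hc/λ - φ

Rearranging for λ:
hc/λ = KE_max + φ
λ = hc/(KE_max + φ)

Required photon energy:
E_photon = KE_max + φ = 2.57 + 2.51 = 5.08 eV

Required wavelength:
λ = hc/E_photon = (6.626×10⁻³⁴)(3×10⁸) / (5.08 × 1.602×10⁻¹⁹)
λ = 244.06 nm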